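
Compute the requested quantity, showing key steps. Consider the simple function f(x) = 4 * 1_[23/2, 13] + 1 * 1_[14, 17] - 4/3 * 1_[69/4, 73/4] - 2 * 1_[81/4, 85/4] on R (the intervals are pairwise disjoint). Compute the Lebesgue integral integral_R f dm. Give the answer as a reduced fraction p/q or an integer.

For a simple function f = sum_i c_i * 1_{A_i} with disjoint A_i,
  integral f dm = sum_i c_i * m(A_i).
Lengths of the A_i:
  m(A_1) = 13 - 23/2 = 3/2.
  m(A_2) = 17 - 14 = 3.
  m(A_3) = 73/4 - 69/4 = 1.
  m(A_4) = 85/4 - 81/4 = 1.
Contributions c_i * m(A_i):
  (4) * (3/2) = 6.
  (1) * (3) = 3.
  (-4/3) * (1) = -4/3.
  (-2) * (1) = -2.
Total: 6 + 3 - 4/3 - 2 = 17/3.

17/3


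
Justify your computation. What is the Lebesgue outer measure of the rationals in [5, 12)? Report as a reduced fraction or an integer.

E = Q cap [5, 12) is a subset of Q, which is countable. Enumerate Q = {q_1, q_2, ...}; for any eps > 0, cover q_k by the open interval (q_k - eps/2^(k+1), q_k + eps/2^(k+1)), of length eps/2^k. The total cover length is sum_{k>=1} eps/2^k = eps. Hence m*(E) <= m*(Q) <= eps for every eps > 0, and since outer measure is non-negative, m*(E) = 0.

0


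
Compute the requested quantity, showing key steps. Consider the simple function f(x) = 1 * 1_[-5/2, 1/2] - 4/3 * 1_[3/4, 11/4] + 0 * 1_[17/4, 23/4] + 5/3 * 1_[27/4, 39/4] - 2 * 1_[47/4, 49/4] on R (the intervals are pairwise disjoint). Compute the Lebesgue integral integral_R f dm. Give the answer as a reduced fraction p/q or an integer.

For a simple function f = sum_i c_i * 1_{A_i} with disjoint A_i,
  integral f dm = sum_i c_i * m(A_i).
Lengths of the A_i:
  m(A_1) = 1/2 - (-5/2) = 3.
  m(A_2) = 11/4 - 3/4 = 2.
  m(A_3) = 23/4 - 17/4 = 3/2.
  m(A_4) = 39/4 - 27/4 = 3.
  m(A_5) = 49/4 - 47/4 = 1/2.
Contributions c_i * m(A_i):
  (1) * (3) = 3.
  (-4/3) * (2) = -8/3.
  (0) * (3/2) = 0.
  (5/3) * (3) = 5.
  (-2) * (1/2) = -1.
Total: 3 - 8/3 + 0 + 5 - 1 = 13/3.

13/3


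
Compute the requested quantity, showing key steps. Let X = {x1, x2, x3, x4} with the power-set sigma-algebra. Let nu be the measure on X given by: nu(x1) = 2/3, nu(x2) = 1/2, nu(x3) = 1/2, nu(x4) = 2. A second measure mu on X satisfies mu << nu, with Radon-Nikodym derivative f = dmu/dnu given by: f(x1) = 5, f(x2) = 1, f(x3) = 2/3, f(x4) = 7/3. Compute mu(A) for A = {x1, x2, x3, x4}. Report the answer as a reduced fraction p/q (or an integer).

By the defining property of the Radon-Nikodym derivative, for every measurable set A,
  mu(A) = integral_A f dnu.
Since nu is a discrete measure concentrated on the atoms of X, the integral over A reduces to the sum
  mu(A) = sum_{x in A} f(x) * nu({x}).
Computing each term:
  x1: f(x1) * nu(x1) = 5 * 2/3 = 10/3.
  x2: f(x2) * nu(x2) = 1 * 1/2 = 1/2.
  x3: f(x3) * nu(x3) = 2/3 * 1/2 = 1/3.
  x4: f(x4) * nu(x4) = 7/3 * 2 = 14/3.
Summing: mu(A) = 10/3 + 1/2 + 1/3 + 14/3 = 53/6.

53/6


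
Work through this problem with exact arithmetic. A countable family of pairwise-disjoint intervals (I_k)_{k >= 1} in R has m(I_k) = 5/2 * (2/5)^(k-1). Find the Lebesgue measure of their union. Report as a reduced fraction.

By countable additivity of the Lebesgue measure on pairwise disjoint measurable sets,
  m(union_{k >= 1} I_k) = sum_{k >= 1} m(I_k) = sum_{k >= 1} a * r^(k-1),
  with a = 5/2 and r = 2/5.
Since 0 < r = 2/5 < 1, the geometric series converges:
  sum_{k >= 1} a * r^(k-1) = a / (1 - r).
  = 5/2 / (1 - 2/5)
  = 5/2 / (3/5)
  = 25/6.

25/6


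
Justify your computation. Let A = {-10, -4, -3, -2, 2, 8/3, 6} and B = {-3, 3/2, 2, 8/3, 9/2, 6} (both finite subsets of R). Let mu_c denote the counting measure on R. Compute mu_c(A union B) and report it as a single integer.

Counting measure on a finite set equals cardinality. By inclusion-exclusion, |A union B| = |A| + |B| - |A cap B|.
|A| = 7, |B| = 6, |A cap B| = 4.
So mu_c(A union B) = 7 + 6 - 4 = 9.

9


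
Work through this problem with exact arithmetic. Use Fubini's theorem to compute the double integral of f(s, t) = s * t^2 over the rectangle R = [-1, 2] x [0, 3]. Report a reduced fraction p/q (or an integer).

f(s, t) is a tensor product of a function of s and a function of t, and both factors are bounded continuous (hence Lebesgue integrable) on the rectangle, so Fubini's theorem applies:
  integral_R f d(m x m) = (integral_a1^b1 s ds) * (integral_a2^b2 t^2 dt).
Inner integral in s: integral_{-1}^{2} s ds = (2^2 - (-1)^2)/2
  = 3/2.
Inner integral in t: integral_{0}^{3} t^2 dt = (3^3 - 0^3)/3
  = 9.
Product: (3/2) * (9) = 27/2.

27/2


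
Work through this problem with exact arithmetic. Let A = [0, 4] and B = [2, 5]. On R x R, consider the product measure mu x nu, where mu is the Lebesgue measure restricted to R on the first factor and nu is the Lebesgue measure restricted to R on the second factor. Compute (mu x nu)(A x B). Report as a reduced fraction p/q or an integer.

For a measurable rectangle A x B, the product measure satisfies
  (mu x nu)(A x B) = mu(A) * nu(B).
  mu(A) = 4.
  nu(B) = 3.
  (mu x nu)(A x B) = 4 * 3 = 12.

12


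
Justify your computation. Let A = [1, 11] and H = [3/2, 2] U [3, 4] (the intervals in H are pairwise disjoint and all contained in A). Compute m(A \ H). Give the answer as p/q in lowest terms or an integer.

The ambient interval has length m(A) = 11 - 1 = 10.
Since the holes are disjoint and sit inside A, by finite additivity
  m(H) = sum_i (b_i - a_i), and m(A \ H) = m(A) - m(H).
Computing the hole measures:
  m(H_1) = 2 - 3/2 = 1/2.
  m(H_2) = 4 - 3 = 1.
Summed: m(H) = 1/2 + 1 = 3/2.
So m(A \ H) = 10 - 3/2 = 17/2.

17/2


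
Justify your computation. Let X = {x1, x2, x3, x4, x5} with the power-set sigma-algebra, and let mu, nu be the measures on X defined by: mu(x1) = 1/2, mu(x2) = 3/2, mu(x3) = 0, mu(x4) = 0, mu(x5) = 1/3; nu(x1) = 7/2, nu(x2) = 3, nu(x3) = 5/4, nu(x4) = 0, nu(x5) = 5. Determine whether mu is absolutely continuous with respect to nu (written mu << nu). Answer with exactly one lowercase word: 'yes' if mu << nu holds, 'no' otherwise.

mu << nu means: every nu-null measurable set is also mu-null; equivalently, for every atom x, if nu({x}) = 0 then mu({x}) = 0.
Checking each atom:
  x1: nu = 7/2 > 0 -> no constraint.
  x2: nu = 3 > 0 -> no constraint.
  x3: nu = 5/4 > 0 -> no constraint.
  x4: nu = 0, mu = 0 -> consistent with mu << nu.
  x5: nu = 5 > 0 -> no constraint.
No atom violates the condition. Therefore mu << nu.

yes


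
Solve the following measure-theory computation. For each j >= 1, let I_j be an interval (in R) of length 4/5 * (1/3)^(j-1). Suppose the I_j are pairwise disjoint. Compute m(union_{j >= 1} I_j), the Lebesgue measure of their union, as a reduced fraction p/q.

By countable additivity of the Lebesgue measure on pairwise disjoint measurable sets,
  m(union_{j >= 1} I_j) = sum_{j >= 1} m(I_j) = sum_{j >= 1} a * r^(j-1),
  with a = 4/5 and r = 1/3.
Since 0 < r = 1/3 < 1, the geometric series converges:
  sum_{j >= 1} a * r^(j-1) = a / (1 - r).
  = 4/5 / (1 - 1/3)
  = 4/5 / (2/3)
  = 6/5.

6/5


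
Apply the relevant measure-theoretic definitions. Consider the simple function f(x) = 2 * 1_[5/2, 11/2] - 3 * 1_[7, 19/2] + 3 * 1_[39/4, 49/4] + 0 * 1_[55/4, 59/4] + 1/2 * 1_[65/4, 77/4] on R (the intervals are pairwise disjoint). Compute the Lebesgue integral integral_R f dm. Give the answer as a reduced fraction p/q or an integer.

For a simple function f = sum_i c_i * 1_{A_i} with disjoint A_i,
  integral f dm = sum_i c_i * m(A_i).
Lengths of the A_i:
  m(A_1) = 11/2 - 5/2 = 3.
  m(A_2) = 19/2 - 7 = 5/2.
  m(A_3) = 49/4 - 39/4 = 5/2.
  m(A_4) = 59/4 - 55/4 = 1.
  m(A_5) = 77/4 - 65/4 = 3.
Contributions c_i * m(A_i):
  (2) * (3) = 6.
  (-3) * (5/2) = -15/2.
  (3) * (5/2) = 15/2.
  (0) * (1) = 0.
  (1/2) * (3) = 3/2.
Total: 6 - 15/2 + 15/2 + 0 + 3/2 = 15/2.

15/2


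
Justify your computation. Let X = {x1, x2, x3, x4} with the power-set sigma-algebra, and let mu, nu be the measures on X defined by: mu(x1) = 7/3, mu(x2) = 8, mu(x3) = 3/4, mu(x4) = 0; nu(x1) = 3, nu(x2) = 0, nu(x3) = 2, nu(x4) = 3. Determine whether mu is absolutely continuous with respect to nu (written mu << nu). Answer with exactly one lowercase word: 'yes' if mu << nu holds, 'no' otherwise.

mu << nu means: every nu-null measurable set is also mu-null; equivalently, for every atom x, if nu({x}) = 0 then mu({x}) = 0.
Checking each atom:
  x1: nu = 3 > 0 -> no constraint.
  x2: nu = 0, mu = 8 > 0 -> violates mu << nu.
  x3: nu = 2 > 0 -> no constraint.
  x4: nu = 3 > 0 -> no constraint.
The atom(s) x2 violate the condition (nu = 0 but mu > 0). Therefore mu is NOT absolutely continuous w.r.t. nu.

no


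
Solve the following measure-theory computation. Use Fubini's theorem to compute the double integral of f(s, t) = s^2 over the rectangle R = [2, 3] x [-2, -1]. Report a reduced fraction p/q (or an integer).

f(s, t) is a tensor product of a function of s and a function of t, and both factors are bounded continuous (hence Lebesgue integrable) on the rectangle, so Fubini's theorem applies:
  integral_R f d(m x m) = (integral_a1^b1 s^2 ds) * (integral_a2^b2 1 dt).
Inner integral in s: integral_{2}^{3} s^2 ds = (3^3 - 2^3)/3
  = 19/3.
Inner integral in t: integral_{-2}^{-1} 1 dt = ((-1)^1 - (-2)^1)/1
  = 1.
Product: (19/3) * (1) = 19/3.

19/3


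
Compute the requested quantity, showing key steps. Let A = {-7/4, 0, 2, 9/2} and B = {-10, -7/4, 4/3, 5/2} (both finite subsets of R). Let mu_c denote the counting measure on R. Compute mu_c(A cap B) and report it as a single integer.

Counting measure on a finite set equals cardinality. mu_c(A cap B) = |A cap B| (elements appearing in both).
Enumerating the elements of A that also lie in B gives 1 element(s).
So mu_c(A cap B) = 1.

1


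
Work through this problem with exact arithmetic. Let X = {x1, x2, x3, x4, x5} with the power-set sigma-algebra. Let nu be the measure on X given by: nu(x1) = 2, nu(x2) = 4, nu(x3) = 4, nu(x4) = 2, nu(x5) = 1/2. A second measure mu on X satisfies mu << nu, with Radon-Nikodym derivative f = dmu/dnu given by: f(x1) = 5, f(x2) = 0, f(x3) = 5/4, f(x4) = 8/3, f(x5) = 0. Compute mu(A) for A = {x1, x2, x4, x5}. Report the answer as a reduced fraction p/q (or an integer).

By the defining property of the Radon-Nikodym derivative, for every measurable set A,
  mu(A) = integral_A f dnu.
Since nu is a discrete measure concentrated on the atoms of X, the integral over A reduces to the sum
  mu(A) = sum_{x in A} f(x) * nu({x}).
Computing each term:
  x1: f(x1) * nu(x1) = 5 * 2 = 10.
  x2: f(x2) * nu(x2) = 0 * 4 = 0.
  x4: f(x4) * nu(x4) = 8/3 * 2 = 16/3.
  x5: f(x5) * nu(x5) = 0 * 1/2 = 0.
Summing: mu(A) = 10 + 0 + 16/3 + 0 = 46/3.

46/3


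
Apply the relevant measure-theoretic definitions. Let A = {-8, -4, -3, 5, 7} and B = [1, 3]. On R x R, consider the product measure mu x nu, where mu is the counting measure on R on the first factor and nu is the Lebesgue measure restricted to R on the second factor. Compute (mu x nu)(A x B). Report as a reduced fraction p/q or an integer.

For a measurable rectangle A x B, the product measure satisfies
  (mu x nu)(A x B) = mu(A) * nu(B).
  mu(A) = 5.
  nu(B) = 2.
  (mu x nu)(A x B) = 5 * 2 = 10.

10


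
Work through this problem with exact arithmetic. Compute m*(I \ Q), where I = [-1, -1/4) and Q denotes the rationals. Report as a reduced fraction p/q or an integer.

The interval I = [-1, -1/4) has m(I) = -1/4 - (-1) = 3/4 (endpoints are measure-zero, so open/closed/half-open agree). Write I = (I cap Q) u (I \ Q). The rationals in I are countable, so m*(I cap Q) = 0 (cover each rational by intervals whose total length is arbitrarily small). By countable subadditivity m*(I) <= m*(I cap Q) + m*(I \ Q), hence m*(I \ Q) >= m(I) = 3/4. The reverse inequality m*(I \ Q) <= m*(I) = 3/4 is trivial since (I \ Q) is a subset of I. Therefore m*(I \ Q) = 3/4.

3/4


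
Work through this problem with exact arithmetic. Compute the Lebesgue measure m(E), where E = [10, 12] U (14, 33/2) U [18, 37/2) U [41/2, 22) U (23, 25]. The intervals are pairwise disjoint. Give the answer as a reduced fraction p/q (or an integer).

For pairwise disjoint intervals, m(union_i I_i) = sum_i m(I_i),
and m is invariant under swapping open/closed endpoints (single points have measure 0).
So m(E) = sum_i (b_i - a_i).
  I_1 has length 12 - 10 = 2.
  I_2 has length 33/2 - 14 = 5/2.
  I_3 has length 37/2 - 18 = 1/2.
  I_4 has length 22 - 41/2 = 3/2.
  I_5 has length 25 - 23 = 2.
Summing:
  m(E) = 2 + 5/2 + 1/2 + 3/2 + 2 = 17/2.

17/2


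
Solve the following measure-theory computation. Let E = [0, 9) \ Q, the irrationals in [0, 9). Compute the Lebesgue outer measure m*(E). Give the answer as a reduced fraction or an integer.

The interval I = [0, 9) has m(I) = 9 - 0 = 9 (endpoints are measure-zero, so open/closed/half-open agree). Write I = (I cap Q) u (I \ Q). The rationals in I are countable, so m*(I cap Q) = 0 (cover each rational by intervals whose total length is arbitrarily small). By countable subadditivity m*(I) <= m*(I cap Q) + m*(I \ Q), hence m*(I \ Q) >= m(I) = 9. The reverse inequality m*(I \ Q) <= m*(I) = 9 is trivial since (I \ Q) is a subset of I. Therefore m*(I \ Q) = 9.

9


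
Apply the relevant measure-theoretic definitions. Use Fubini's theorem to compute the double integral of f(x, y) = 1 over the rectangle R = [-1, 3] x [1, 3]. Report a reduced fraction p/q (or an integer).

f(x, y) is a tensor product of a function of x and a function of y, and both factors are bounded continuous (hence Lebesgue integrable) on the rectangle, so Fubini's theorem applies:
  integral_R f d(m x m) = (integral_a1^b1 1 dx) * (integral_a2^b2 1 dy).
Inner integral in x: integral_{-1}^{3} 1 dx = (3^1 - (-1)^1)/1
  = 4.
Inner integral in y: integral_{1}^{3} 1 dy = (3^1 - 1^1)/1
  = 2.
Product: (4) * (2) = 8.

8


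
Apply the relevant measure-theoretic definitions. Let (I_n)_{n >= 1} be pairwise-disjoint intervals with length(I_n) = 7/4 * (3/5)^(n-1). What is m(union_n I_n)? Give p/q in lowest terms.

By countable additivity of the Lebesgue measure on pairwise disjoint measurable sets,
  m(union_{n >= 1} I_n) = sum_{n >= 1} m(I_n) = sum_{n >= 1} a * r^(n-1),
  with a = 7/4 and r = 3/5.
Since 0 < r = 3/5 < 1, the geometric series converges:
  sum_{n >= 1} a * r^(n-1) = a / (1 - r).
  = 7/4 / (1 - 3/5)
  = 7/4 / (2/5)
  = 35/8.

35/8


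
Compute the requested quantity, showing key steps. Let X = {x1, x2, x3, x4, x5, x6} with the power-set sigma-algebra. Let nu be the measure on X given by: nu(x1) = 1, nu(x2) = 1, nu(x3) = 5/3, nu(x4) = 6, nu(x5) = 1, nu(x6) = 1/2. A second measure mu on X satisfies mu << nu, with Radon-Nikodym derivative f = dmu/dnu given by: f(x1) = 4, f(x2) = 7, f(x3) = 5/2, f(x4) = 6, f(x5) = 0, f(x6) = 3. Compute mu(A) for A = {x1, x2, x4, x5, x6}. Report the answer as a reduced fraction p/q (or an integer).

By the defining property of the Radon-Nikodym derivative, for every measurable set A,
  mu(A) = integral_A f dnu.
Since nu is a discrete measure concentrated on the atoms of X, the integral over A reduces to the sum
  mu(A) = sum_{x in A} f(x) * nu({x}).
Computing each term:
  x1: f(x1) * nu(x1) = 4 * 1 = 4.
  x2: f(x2) * nu(x2) = 7 * 1 = 7.
  x4: f(x4) * nu(x4) = 6 * 6 = 36.
  x5: f(x5) * nu(x5) = 0 * 1 = 0.
  x6: f(x6) * nu(x6) = 3 * 1/2 = 3/2.
Summing: mu(A) = 4 + 7 + 36 + 0 + 3/2 = 97/2.

97/2


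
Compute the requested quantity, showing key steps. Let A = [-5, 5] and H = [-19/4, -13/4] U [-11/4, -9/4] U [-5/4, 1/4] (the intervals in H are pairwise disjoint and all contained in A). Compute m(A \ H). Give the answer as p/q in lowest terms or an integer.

The ambient interval has length m(A) = 5 - (-5) = 10.
Since the holes are disjoint and sit inside A, by finite additivity
  m(H) = sum_i (b_i - a_i), and m(A \ H) = m(A) - m(H).
Computing the hole measures:
  m(H_1) = -13/4 - (-19/4) = 3/2.
  m(H_2) = -9/4 - (-11/4) = 1/2.
  m(H_3) = 1/4 - (-5/4) = 3/2.
Summed: m(H) = 3/2 + 1/2 + 3/2 = 7/2.
So m(A \ H) = 10 - 7/2 = 13/2.

13/2


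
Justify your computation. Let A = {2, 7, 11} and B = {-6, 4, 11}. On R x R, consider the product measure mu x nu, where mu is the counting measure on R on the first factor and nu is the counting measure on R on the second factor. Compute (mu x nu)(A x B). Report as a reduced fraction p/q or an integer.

For a measurable rectangle A x B, the product measure satisfies
  (mu x nu)(A x B) = mu(A) * nu(B).
  mu(A) = 3.
  nu(B) = 3.
  (mu x nu)(A x B) = 3 * 3 = 9.

9


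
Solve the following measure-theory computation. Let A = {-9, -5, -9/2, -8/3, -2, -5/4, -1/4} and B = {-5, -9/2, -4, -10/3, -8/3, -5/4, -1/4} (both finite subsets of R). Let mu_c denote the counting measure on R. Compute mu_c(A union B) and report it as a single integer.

Counting measure on a finite set equals cardinality. By inclusion-exclusion, |A union B| = |A| + |B| - |A cap B|.
|A| = 7, |B| = 7, |A cap B| = 5.
So mu_c(A union B) = 7 + 7 - 5 = 9.

9


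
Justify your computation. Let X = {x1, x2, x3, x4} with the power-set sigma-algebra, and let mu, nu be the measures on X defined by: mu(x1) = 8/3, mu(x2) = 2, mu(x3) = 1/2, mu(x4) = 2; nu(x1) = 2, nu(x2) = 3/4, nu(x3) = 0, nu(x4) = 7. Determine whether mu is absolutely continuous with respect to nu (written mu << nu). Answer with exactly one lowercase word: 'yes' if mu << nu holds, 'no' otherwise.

mu << nu means: every nu-null measurable set is also mu-null; equivalently, for every atom x, if nu({x}) = 0 then mu({x}) = 0.
Checking each atom:
  x1: nu = 2 > 0 -> no constraint.
  x2: nu = 3/4 > 0 -> no constraint.
  x3: nu = 0, mu = 1/2 > 0 -> violates mu << nu.
  x4: nu = 7 > 0 -> no constraint.
The atom(s) x3 violate the condition (nu = 0 but mu > 0). Therefore mu is NOT absolutely continuous w.r.t. nu.

no


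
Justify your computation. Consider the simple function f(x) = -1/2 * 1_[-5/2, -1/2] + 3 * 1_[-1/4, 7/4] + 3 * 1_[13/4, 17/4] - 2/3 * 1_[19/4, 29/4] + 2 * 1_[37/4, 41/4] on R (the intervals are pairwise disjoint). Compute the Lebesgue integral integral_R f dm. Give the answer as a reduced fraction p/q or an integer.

For a simple function f = sum_i c_i * 1_{A_i} with disjoint A_i,
  integral f dm = sum_i c_i * m(A_i).
Lengths of the A_i:
  m(A_1) = -1/2 - (-5/2) = 2.
  m(A_2) = 7/4 - (-1/4) = 2.
  m(A_3) = 17/4 - 13/4 = 1.
  m(A_4) = 29/4 - 19/4 = 5/2.
  m(A_5) = 41/4 - 37/4 = 1.
Contributions c_i * m(A_i):
  (-1/2) * (2) = -1.
  (3) * (2) = 6.
  (3) * (1) = 3.
  (-2/3) * (5/2) = -5/3.
  (2) * (1) = 2.
Total: -1 + 6 + 3 - 5/3 + 2 = 25/3.

25/3


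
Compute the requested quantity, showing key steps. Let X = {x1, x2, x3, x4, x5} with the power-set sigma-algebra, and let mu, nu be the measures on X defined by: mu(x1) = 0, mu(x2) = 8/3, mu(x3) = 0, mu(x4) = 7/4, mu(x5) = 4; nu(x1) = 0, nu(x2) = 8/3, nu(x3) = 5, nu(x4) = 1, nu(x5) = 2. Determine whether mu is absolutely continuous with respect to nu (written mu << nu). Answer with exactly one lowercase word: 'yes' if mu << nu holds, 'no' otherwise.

mu << nu means: every nu-null measurable set is also mu-null; equivalently, for every atom x, if nu({x}) = 0 then mu({x}) = 0.
Checking each atom:
  x1: nu = 0, mu = 0 -> consistent with mu << nu.
  x2: nu = 8/3 > 0 -> no constraint.
  x3: nu = 5 > 0 -> no constraint.
  x4: nu = 1 > 0 -> no constraint.
  x5: nu = 2 > 0 -> no constraint.
No atom violates the condition. Therefore mu << nu.

yes


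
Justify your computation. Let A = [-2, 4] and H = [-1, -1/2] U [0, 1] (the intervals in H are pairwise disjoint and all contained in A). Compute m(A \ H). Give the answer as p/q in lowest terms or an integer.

The ambient interval has length m(A) = 4 - (-2) = 6.
Since the holes are disjoint and sit inside A, by finite additivity
  m(H) = sum_i (b_i - a_i), and m(A \ H) = m(A) - m(H).
Computing the hole measures:
  m(H_1) = -1/2 - (-1) = 1/2.
  m(H_2) = 1 - 0 = 1.
Summed: m(H) = 1/2 + 1 = 3/2.
So m(A \ H) = 6 - 3/2 = 9/2.

9/2


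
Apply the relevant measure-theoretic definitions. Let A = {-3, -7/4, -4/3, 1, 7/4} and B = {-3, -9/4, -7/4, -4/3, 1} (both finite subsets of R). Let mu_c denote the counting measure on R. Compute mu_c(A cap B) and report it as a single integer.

Counting measure on a finite set equals cardinality. mu_c(A cap B) = |A cap B| (elements appearing in both).
Enumerating the elements of A that also lie in B gives 4 element(s).
So mu_c(A cap B) = 4.

4


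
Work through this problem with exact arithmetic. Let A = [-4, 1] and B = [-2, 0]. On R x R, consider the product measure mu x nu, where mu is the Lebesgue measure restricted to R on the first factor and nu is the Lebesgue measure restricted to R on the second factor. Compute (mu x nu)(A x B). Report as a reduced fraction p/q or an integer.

For a measurable rectangle A x B, the product measure satisfies
  (mu x nu)(A x B) = mu(A) * nu(B).
  mu(A) = 5.
  nu(B) = 2.
  (mu x nu)(A x B) = 5 * 2 = 10.

10


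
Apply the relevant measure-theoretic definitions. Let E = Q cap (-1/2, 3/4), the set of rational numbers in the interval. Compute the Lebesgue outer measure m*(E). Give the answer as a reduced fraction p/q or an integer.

Q cap (-1/2, 3/4) is countable; list its elements as q_1, q_2, ... . Fix eps > 0 and cover the k-th point by an interval of length eps * 2^(-k). The cover has total length eps * sum_{k>=1} 2^(-k) = eps, so by definition of outer measure m*(Q cap (-1/2, 3/4)) <= eps. Since eps was arbitrary and m* >= 0, the outer measure is 0.

0


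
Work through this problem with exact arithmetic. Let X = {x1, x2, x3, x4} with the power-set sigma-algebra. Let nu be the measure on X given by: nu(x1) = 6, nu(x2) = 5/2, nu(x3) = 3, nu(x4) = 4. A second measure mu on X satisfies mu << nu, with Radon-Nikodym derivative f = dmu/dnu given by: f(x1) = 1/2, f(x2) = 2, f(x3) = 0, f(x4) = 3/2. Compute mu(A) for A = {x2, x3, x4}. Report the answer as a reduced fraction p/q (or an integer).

By the defining property of the Radon-Nikodym derivative, for every measurable set A,
  mu(A) = integral_A f dnu.
Since nu is a discrete measure concentrated on the atoms of X, the integral over A reduces to the sum
  mu(A) = sum_{x in A} f(x) * nu({x}).
Computing each term:
  x2: f(x2) * nu(x2) = 2 * 5/2 = 5.
  x3: f(x3) * nu(x3) = 0 * 3 = 0.
  x4: f(x4) * nu(x4) = 3/2 * 4 = 6.
Summing: mu(A) = 5 + 0 + 6 = 11.

11


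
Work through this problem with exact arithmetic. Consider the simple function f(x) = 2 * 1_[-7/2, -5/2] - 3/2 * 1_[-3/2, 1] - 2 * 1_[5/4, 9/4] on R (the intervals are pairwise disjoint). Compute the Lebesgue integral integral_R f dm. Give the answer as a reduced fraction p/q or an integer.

For a simple function f = sum_i c_i * 1_{A_i} with disjoint A_i,
  integral f dm = sum_i c_i * m(A_i).
Lengths of the A_i:
  m(A_1) = -5/2 - (-7/2) = 1.
  m(A_2) = 1 - (-3/2) = 5/2.
  m(A_3) = 9/4 - 5/4 = 1.
Contributions c_i * m(A_i):
  (2) * (1) = 2.
  (-3/2) * (5/2) = -15/4.
  (-2) * (1) = -2.
Total: 2 - 15/4 - 2 = -15/4.

-15/4


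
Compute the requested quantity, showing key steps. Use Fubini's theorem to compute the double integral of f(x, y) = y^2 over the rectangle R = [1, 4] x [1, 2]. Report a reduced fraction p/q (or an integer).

f(x, y) is a tensor product of a function of x and a function of y, and both factors are bounded continuous (hence Lebesgue integrable) on the rectangle, so Fubini's theorem applies:
  integral_R f d(m x m) = (integral_a1^b1 1 dx) * (integral_a2^b2 y^2 dy).
Inner integral in x: integral_{1}^{4} 1 dx = (4^1 - 1^1)/1
  = 3.
Inner integral in y: integral_{1}^{2} y^2 dy = (2^3 - 1^3)/3
  = 7/3.
Product: (3) * (7/3) = 7.

7


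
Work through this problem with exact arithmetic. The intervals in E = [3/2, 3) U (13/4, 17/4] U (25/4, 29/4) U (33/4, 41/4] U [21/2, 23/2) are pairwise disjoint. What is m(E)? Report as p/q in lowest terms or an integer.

For pairwise disjoint intervals, m(union_i I_i) = sum_i m(I_i),
and m is invariant under swapping open/closed endpoints (single points have measure 0).
So m(E) = sum_i (b_i - a_i).
  I_1 has length 3 - 3/2 = 3/2.
  I_2 has length 17/4 - 13/4 = 1.
  I_3 has length 29/4 - 25/4 = 1.
  I_4 has length 41/4 - 33/4 = 2.
  I_5 has length 23/2 - 21/2 = 1.
Summing:
  m(E) = 3/2 + 1 + 1 + 2 + 1 = 13/2.

13/2


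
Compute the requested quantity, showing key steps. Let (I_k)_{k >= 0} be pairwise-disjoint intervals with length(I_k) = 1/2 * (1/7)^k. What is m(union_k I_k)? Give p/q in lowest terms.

By countable additivity of the Lebesgue measure on pairwise disjoint measurable sets,
  m(union_{k >= 0} I_k) = sum_{k >= 0} m(I_k) = sum_{k >= 0} a * r^k,
  with a = 1/2 and r = 1/7.
Since 0 < r = 1/7 < 1, the geometric series converges:
  sum_{k >= 0} a * r^k = a / (1 - r).
  = 1/2 / (1 - 1/7)
  = 1/2 / (6/7)
  = 7/12.

7/12


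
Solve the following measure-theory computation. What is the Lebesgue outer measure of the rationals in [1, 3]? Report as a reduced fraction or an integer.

Q cap [1, 3] is countable; list its elements as q_1, q_2, ... . Fix eps > 0 and cover the k-th point by an interval of length eps * 2^(-k). The cover has total length eps * sum_{k>=1} 2^(-k) = eps, so by definition of outer measure m*(Q cap [1, 3]) <= eps. Since eps was arbitrary and m* >= 0, the outer measure is 0.

0


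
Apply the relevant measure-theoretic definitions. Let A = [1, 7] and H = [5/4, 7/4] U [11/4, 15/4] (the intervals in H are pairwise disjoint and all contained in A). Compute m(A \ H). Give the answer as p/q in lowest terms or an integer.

The ambient interval has length m(A) = 7 - 1 = 6.
Since the holes are disjoint and sit inside A, by finite additivity
  m(H) = sum_i (b_i - a_i), and m(A \ H) = m(A) - m(H).
Computing the hole measures:
  m(H_1) = 7/4 - 5/4 = 1/2.
  m(H_2) = 15/4 - 11/4 = 1.
Summed: m(H) = 1/2 + 1 = 3/2.
So m(A \ H) = 6 - 3/2 = 9/2.

9/2


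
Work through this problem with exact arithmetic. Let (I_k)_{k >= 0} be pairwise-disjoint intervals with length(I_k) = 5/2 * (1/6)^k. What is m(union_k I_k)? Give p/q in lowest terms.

By countable additivity of the Lebesgue measure on pairwise disjoint measurable sets,
  m(union_{k >= 0} I_k) = sum_{k >= 0} m(I_k) = sum_{k >= 0} a * r^k,
  with a = 5/2 and r = 1/6.
Since 0 < r = 1/6 < 1, the geometric series converges:
  sum_{k >= 0} a * r^k = a / (1 - r).
  = 5/2 / (1 - 1/6)
  = 5/2 / (5/6)
  = 3.

3


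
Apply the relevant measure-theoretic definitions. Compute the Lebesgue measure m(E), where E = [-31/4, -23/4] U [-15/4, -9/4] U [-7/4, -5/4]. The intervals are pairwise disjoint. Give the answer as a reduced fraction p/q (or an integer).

For pairwise disjoint intervals, m(union_i I_i) = sum_i m(I_i),
and m is invariant under swapping open/closed endpoints (single points have measure 0).
So m(E) = sum_i (b_i - a_i).
  I_1 has length -23/4 - (-31/4) = 2.
  I_2 has length -9/4 - (-15/4) = 3/2.
  I_3 has length -5/4 - (-7/4) = 1/2.
Summing:
  m(E) = 2 + 3/2 + 1/2 = 4.

4


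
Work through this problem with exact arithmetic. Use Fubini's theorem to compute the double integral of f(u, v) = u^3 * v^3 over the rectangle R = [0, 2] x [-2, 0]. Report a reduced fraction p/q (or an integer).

f(u, v) is a tensor product of a function of u and a function of v, and both factors are bounded continuous (hence Lebesgue integrable) on the rectangle, so Fubini's theorem applies:
  integral_R f d(m x m) = (integral_a1^b1 u^3 du) * (integral_a2^b2 v^3 dv).
Inner integral in u: integral_{0}^{2} u^3 du = (2^4 - 0^4)/4
  = 4.
Inner integral in v: integral_{-2}^{0} v^3 dv = (0^4 - (-2)^4)/4
  = -4.
Product: (4) * (-4) = -16.

-16


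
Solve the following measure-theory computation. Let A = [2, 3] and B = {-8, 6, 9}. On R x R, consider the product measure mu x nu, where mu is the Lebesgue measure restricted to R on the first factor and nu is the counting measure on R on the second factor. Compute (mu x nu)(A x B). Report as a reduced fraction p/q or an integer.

For a measurable rectangle A x B, the product measure satisfies
  (mu x nu)(A x B) = mu(A) * nu(B).
  mu(A) = 1.
  nu(B) = 3.
  (mu x nu)(A x B) = 1 * 3 = 3.

3


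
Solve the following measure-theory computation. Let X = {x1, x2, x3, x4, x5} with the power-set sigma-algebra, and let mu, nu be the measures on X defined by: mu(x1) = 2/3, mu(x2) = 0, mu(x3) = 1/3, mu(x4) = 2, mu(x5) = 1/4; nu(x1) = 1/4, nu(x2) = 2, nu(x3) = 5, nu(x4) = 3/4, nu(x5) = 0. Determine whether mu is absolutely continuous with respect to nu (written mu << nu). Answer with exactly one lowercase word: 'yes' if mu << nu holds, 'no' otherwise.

mu << nu means: every nu-null measurable set is also mu-null; equivalently, for every atom x, if nu({x}) = 0 then mu({x}) = 0.
Checking each atom:
  x1: nu = 1/4 > 0 -> no constraint.
  x2: nu = 2 > 0 -> no constraint.
  x3: nu = 5 > 0 -> no constraint.
  x4: nu = 3/4 > 0 -> no constraint.
  x5: nu = 0, mu = 1/4 > 0 -> violates mu << nu.
The atom(s) x5 violate the condition (nu = 0 but mu > 0). Therefore mu is NOT absolutely continuous w.r.t. nu.

no


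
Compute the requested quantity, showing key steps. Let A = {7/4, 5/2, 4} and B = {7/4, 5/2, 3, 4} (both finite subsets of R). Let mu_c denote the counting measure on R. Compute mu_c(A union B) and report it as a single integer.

Counting measure on a finite set equals cardinality. By inclusion-exclusion, |A union B| = |A| + |B| - |A cap B|.
|A| = 3, |B| = 4, |A cap B| = 3.
So mu_c(A union B) = 3 + 4 - 3 = 4.

4


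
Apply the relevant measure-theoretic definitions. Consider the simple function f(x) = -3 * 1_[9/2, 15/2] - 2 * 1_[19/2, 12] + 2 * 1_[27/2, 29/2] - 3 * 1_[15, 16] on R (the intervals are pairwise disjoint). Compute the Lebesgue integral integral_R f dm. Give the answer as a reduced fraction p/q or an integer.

For a simple function f = sum_i c_i * 1_{A_i} with disjoint A_i,
  integral f dm = sum_i c_i * m(A_i).
Lengths of the A_i:
  m(A_1) = 15/2 - 9/2 = 3.
  m(A_2) = 12 - 19/2 = 5/2.
  m(A_3) = 29/2 - 27/2 = 1.
  m(A_4) = 16 - 15 = 1.
Contributions c_i * m(A_i):
  (-3) * (3) = -9.
  (-2) * (5/2) = -5.
  (2) * (1) = 2.
  (-3) * (1) = -3.
Total: -9 - 5 + 2 - 3 = -15.

-15


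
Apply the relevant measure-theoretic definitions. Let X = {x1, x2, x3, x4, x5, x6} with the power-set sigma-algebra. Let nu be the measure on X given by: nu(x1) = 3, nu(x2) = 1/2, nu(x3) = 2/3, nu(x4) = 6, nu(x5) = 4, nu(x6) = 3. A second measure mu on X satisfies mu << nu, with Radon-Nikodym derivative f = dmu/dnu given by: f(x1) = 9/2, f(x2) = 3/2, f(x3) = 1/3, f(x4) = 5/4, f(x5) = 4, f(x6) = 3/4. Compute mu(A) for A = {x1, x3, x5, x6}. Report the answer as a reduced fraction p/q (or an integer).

By the defining property of the Radon-Nikodym derivative, for every measurable set A,
  mu(A) = integral_A f dnu.
Since nu is a discrete measure concentrated on the atoms of X, the integral over A reduces to the sum
  mu(A) = sum_{x in A} f(x) * nu({x}).
Computing each term:
  x1: f(x1) * nu(x1) = 9/2 * 3 = 27/2.
  x3: f(x3) * nu(x3) = 1/3 * 2/3 = 2/9.
  x5: f(x5) * nu(x5) = 4 * 4 = 16.
  x6: f(x6) * nu(x6) = 3/4 * 3 = 9/4.
Summing: mu(A) = 27/2 + 2/9 + 16 + 9/4 = 1151/36.

1151/36


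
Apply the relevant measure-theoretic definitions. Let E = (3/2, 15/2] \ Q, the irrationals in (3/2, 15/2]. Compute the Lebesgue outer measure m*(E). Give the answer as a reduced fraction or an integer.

The interval I = (3/2, 15/2] has m(I) = 15/2 - 3/2 = 6 (endpoints are measure-zero, so open/closed/half-open agree). Write I = (I cap Q) u (I \ Q). The rationals in I are countable, so m*(I cap Q) = 0 (cover each rational by intervals whose total length is arbitrarily small). By countable subadditivity m*(I) <= m*(I cap Q) + m*(I \ Q), hence m*(I \ Q) >= m(I) = 6. The reverse inequality m*(I \ Q) <= m*(I) = 6 is trivial since (I \ Q) is a subset of I. Therefore m*(I \ Q) = 6.

6


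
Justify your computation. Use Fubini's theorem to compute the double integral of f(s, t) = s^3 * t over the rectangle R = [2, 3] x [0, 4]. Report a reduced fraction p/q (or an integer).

f(s, t) is a tensor product of a function of s and a function of t, and both factors are bounded continuous (hence Lebesgue integrable) on the rectangle, so Fubini's theorem applies:
  integral_R f d(m x m) = (integral_a1^b1 s^3 ds) * (integral_a2^b2 t dt).
Inner integral in s: integral_{2}^{3} s^3 ds = (3^4 - 2^4)/4
  = 65/4.
Inner integral in t: integral_{0}^{4} t dt = (4^2 - 0^2)/2
  = 8.
Product: (65/4) * (8) = 130.

130


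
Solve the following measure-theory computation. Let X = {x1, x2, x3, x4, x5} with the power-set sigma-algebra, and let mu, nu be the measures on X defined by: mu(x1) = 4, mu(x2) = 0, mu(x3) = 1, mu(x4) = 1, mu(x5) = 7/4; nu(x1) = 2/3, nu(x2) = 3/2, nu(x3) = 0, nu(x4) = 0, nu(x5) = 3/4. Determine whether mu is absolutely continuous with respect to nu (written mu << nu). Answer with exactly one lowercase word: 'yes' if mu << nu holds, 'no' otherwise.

mu << nu means: every nu-null measurable set is also mu-null; equivalently, for every atom x, if nu({x}) = 0 then mu({x}) = 0.
Checking each atom:
  x1: nu = 2/3 > 0 -> no constraint.
  x2: nu = 3/2 > 0 -> no constraint.
  x3: nu = 0, mu = 1 > 0 -> violates mu << nu.
  x4: nu = 0, mu = 1 > 0 -> violates mu << nu.
  x5: nu = 3/4 > 0 -> no constraint.
The atom(s) x3, x4 violate the condition (nu = 0 but mu > 0). Therefore mu is NOT absolutely continuous w.r.t. nu.

no


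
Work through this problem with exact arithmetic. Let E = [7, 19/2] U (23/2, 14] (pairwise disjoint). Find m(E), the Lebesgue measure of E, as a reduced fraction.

For pairwise disjoint intervals, m(union_i I_i) = sum_i m(I_i),
and m is invariant under swapping open/closed endpoints (single points have measure 0).
So m(E) = sum_i (b_i - a_i).
  I_1 has length 19/2 - 7 = 5/2.
  I_2 has length 14 - 23/2 = 5/2.
Summing:
  m(E) = 5/2 + 5/2 = 5.

5


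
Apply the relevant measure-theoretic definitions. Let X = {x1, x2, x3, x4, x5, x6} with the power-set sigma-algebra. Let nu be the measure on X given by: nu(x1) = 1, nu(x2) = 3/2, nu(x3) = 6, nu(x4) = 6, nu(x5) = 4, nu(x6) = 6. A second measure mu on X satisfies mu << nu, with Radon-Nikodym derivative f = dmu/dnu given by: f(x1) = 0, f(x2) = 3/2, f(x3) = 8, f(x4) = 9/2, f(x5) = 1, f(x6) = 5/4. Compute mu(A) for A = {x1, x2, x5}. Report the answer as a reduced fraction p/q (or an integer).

By the defining property of the Radon-Nikodym derivative, for every measurable set A,
  mu(A) = integral_A f dnu.
Since nu is a discrete measure concentrated on the atoms of X, the integral over A reduces to the sum
  mu(A) = sum_{x in A} f(x) * nu({x}).
Computing each term:
  x1: f(x1) * nu(x1) = 0 * 1 = 0.
  x2: f(x2) * nu(x2) = 3/2 * 3/2 = 9/4.
  x5: f(x5) * nu(x5) = 1 * 4 = 4.
Summing: mu(A) = 0 + 9/4 + 4 = 25/4.

25/4


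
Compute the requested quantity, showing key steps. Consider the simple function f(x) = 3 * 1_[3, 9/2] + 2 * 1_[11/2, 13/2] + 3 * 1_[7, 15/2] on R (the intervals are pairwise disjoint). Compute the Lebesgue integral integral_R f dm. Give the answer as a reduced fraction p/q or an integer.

For a simple function f = sum_i c_i * 1_{A_i} with disjoint A_i,
  integral f dm = sum_i c_i * m(A_i).
Lengths of the A_i:
  m(A_1) = 9/2 - 3 = 3/2.
  m(A_2) = 13/2 - 11/2 = 1.
  m(A_3) = 15/2 - 7 = 1/2.
Contributions c_i * m(A_i):
  (3) * (3/2) = 9/2.
  (2) * (1) = 2.
  (3) * (1/2) = 3/2.
Total: 9/2 + 2 + 3/2 = 8.

8


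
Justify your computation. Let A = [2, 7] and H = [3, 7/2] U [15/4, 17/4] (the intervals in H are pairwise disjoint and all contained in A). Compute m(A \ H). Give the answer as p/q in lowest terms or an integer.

The ambient interval has length m(A) = 7 - 2 = 5.
Since the holes are disjoint and sit inside A, by finite additivity
  m(H) = sum_i (b_i - a_i), and m(A \ H) = m(A) - m(H).
Computing the hole measures:
  m(H_1) = 7/2 - 3 = 1/2.
  m(H_2) = 17/4 - 15/4 = 1/2.
Summed: m(H) = 1/2 + 1/2 = 1.
So m(A \ H) = 5 - 1 = 4.

4


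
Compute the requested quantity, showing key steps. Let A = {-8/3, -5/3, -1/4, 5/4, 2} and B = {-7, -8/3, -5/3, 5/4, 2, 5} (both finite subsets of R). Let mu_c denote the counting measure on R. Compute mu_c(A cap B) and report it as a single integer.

Counting measure on a finite set equals cardinality. mu_c(A cap B) = |A cap B| (elements appearing in both).
Enumerating the elements of A that also lie in B gives 4 element(s).
So mu_c(A cap B) = 4.

4


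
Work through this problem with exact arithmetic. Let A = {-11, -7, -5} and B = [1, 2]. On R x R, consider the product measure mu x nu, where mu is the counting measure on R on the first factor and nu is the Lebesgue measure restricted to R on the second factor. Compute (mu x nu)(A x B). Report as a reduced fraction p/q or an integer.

For a measurable rectangle A x B, the product measure satisfies
  (mu x nu)(A x B) = mu(A) * nu(B).
  mu(A) = 3.
  nu(B) = 1.
  (mu x nu)(A x B) = 3 * 1 = 3.

3


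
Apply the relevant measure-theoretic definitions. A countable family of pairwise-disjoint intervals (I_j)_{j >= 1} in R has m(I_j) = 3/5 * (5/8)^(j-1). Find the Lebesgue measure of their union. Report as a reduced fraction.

By countable additivity of the Lebesgue measure on pairwise disjoint measurable sets,
  m(union_{j >= 1} I_j) = sum_{j >= 1} m(I_j) = sum_{j >= 1} a * r^(j-1),
  with a = 3/5 and r = 5/8.
Since 0 < r = 5/8 < 1, the geometric series converges:
  sum_{j >= 1} a * r^(j-1) = a / (1 - r).
  = 3/5 / (1 - 5/8)
  = 3/5 / (3/8)
  = 8/5.

8/5


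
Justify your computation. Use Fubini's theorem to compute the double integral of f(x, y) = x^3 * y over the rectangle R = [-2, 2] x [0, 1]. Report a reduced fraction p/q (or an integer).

f(x, y) is a tensor product of a function of x and a function of y, and both factors are bounded continuous (hence Lebesgue integrable) on the rectangle, so Fubini's theorem applies:
  integral_R f d(m x m) = (integral_a1^b1 x^3 dx) * (integral_a2^b2 y dy).
Inner integral in x: integral_{-2}^{2} x^3 dx = (2^4 - (-2)^4)/4
  = 0.
Inner integral in y: integral_{0}^{1} y dy = (1^2 - 0^2)/2
  = 1/2.
Product: (0) * (1/2) = 0.

0


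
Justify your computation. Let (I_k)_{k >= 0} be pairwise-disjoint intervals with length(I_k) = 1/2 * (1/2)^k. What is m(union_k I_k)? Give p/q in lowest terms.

By countable additivity of the Lebesgue measure on pairwise disjoint measurable sets,
  m(union_{k >= 0} I_k) = sum_{k >= 0} m(I_k) = sum_{k >= 0} a * r^k,
  with a = 1/2 and r = 1/2.
Since 0 < r = 1/2 < 1, the geometric series converges:
  sum_{k >= 0} a * r^k = a / (1 - r).
  = 1/2 / (1 - 1/2)
  = 1/2 / (1/2)
  = 1.

1


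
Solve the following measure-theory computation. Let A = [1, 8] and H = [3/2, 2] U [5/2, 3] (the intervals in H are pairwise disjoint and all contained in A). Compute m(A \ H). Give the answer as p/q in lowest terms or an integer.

The ambient interval has length m(A) = 8 - 1 = 7.
Since the holes are disjoint and sit inside A, by finite additivity
  m(H) = sum_i (b_i - a_i), and m(A \ H) = m(A) - m(H).
Computing the hole measures:
  m(H_1) = 2 - 3/2 = 1/2.
  m(H_2) = 3 - 5/2 = 1/2.
Summed: m(H) = 1/2 + 1/2 = 1.
So m(A \ H) = 7 - 1 = 6.

6


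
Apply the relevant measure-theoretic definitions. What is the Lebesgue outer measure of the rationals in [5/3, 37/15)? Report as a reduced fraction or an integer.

The set Q cap [5/3, 37/15) is countable (a subset of the countable set Q). Lebesgue outer measure of any countable set is 0: each singleton {q} has m*({q}) = 0, and by countable subadditivity m*(union_k {q_k}) <= sum_k m*({q_k}) = sum_k 0 = 0. The reverse inequality m*(E) >= 0 is automatic. So m*(Q cap [5/3, 37/15)) = 0.

0


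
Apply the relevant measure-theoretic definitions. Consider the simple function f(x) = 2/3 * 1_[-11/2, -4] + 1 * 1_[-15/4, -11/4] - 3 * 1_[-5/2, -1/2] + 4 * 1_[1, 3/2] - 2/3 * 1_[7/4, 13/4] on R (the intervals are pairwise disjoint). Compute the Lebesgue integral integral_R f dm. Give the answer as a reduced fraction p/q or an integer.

For a simple function f = sum_i c_i * 1_{A_i} with disjoint A_i,
  integral f dm = sum_i c_i * m(A_i).
Lengths of the A_i:
  m(A_1) = -4 - (-11/2) = 3/2.
  m(A_2) = -11/4 - (-15/4) = 1.
  m(A_3) = -1/2 - (-5/2) = 2.
  m(A_4) = 3/2 - 1 = 1/2.
  m(A_5) = 13/4 - 7/4 = 3/2.
Contributions c_i * m(A_i):
  (2/3) * (3/2) = 1.
  (1) * (1) = 1.
  (-3) * (2) = -6.
  (4) * (1/2) = 2.
  (-2/3) * (3/2) = -1.
Total: 1 + 1 - 6 + 2 - 1 = -3.

-3
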